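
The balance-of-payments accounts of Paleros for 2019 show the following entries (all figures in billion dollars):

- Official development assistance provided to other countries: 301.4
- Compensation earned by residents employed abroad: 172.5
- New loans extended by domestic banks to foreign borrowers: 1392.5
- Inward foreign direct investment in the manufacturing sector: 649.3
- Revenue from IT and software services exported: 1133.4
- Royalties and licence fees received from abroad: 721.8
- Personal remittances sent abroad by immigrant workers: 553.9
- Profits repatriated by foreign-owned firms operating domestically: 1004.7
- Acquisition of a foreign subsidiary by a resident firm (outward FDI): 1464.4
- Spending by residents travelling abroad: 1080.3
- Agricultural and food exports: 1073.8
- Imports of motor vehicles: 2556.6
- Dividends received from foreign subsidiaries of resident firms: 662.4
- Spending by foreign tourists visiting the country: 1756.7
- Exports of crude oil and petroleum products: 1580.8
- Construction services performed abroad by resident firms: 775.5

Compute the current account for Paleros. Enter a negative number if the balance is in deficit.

Goods: 1073.8 + 1580.8 - 2556.6 = 98.0
Services: 775.5 + 1133.4 + 721.8 - 1080.3 + 1756.7 = 3307.1
Primary income: -1004.7 + 172.5 + 662.4 = -169.8
Secondary income: -553.9 - 301.4 = -855.3
Current account = 98.0 + 3307.1 + (-169.8) + (-855.3) = 2380.0
(Excluded from the current account — financial account: new loans extended by domestic banks to foreign borrowers 1392.5, inward foreign direct investment in the manufacturing sector 649.3, acquisition of a foreign subsidiary by a resident firm (outward FDI) 1464.4.)

2380.0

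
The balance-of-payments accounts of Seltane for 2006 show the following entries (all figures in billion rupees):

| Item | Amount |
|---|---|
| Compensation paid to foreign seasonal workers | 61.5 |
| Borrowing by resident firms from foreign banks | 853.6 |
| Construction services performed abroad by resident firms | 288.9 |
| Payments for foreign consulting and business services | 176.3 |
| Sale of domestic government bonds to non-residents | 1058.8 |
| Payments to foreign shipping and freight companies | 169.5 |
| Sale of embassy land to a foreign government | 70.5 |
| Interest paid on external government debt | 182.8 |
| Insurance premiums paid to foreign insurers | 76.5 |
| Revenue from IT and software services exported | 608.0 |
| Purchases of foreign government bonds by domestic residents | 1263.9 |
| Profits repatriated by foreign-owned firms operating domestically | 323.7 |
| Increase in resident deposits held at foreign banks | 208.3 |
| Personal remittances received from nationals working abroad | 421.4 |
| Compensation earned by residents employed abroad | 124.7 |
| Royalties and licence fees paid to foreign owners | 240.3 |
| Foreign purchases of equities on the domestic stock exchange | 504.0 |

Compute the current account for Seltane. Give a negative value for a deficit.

212.4

Services: 608.0 - 169.5 + 288.9 - 240.3 - 176.3 - 76.5 = 234.3
Primary income: -323.7 - 182.8 - 61.5 + 124.7 = -443.3
Secondary income: 421.4
Current account = 234.3 + (-443.3) + 421.4 = 212.4
(Excluded from the current account — financial account: borrowing by resident firms from foreign banks 853.6, sale of domestic government bonds to non-residents 1058.8, purchases of foreign government bonds by domestic residents 1263.9, increase in resident deposits held at foreign banks 208.3, foreign purchases of equities on the domestic stock exchange 504.0; capital account: sale of embassy land to a foreign government 70.5.)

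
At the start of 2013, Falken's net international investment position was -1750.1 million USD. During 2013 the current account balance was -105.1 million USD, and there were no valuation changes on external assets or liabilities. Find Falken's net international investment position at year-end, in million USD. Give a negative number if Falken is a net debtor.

-1855.2

With no valuation effects, change in NIIP = current account = -105.1
End-of-year NIIP = -1750.1 + (-105.1) = -1855.2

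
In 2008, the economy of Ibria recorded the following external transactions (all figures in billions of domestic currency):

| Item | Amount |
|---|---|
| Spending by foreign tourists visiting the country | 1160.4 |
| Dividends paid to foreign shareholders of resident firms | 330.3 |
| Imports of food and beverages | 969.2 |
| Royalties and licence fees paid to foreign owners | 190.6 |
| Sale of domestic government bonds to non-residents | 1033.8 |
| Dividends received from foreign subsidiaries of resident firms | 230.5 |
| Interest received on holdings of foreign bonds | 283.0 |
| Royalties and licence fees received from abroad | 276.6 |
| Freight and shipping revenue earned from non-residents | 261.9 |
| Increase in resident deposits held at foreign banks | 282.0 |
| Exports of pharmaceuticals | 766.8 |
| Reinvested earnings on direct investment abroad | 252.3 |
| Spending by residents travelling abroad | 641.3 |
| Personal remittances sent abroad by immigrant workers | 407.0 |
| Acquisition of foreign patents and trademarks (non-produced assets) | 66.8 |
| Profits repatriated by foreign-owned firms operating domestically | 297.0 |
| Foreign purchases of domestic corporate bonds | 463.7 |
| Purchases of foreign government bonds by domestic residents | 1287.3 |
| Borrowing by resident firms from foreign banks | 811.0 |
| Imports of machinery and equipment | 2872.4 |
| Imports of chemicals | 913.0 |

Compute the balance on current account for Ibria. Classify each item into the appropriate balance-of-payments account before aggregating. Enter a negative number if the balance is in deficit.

-3389.3

Goods: -969.2 - 2872.4 + 766.8 - 913.0 = -3987.8
Services: -190.6 + 276.6 - 641.3 + 261.9 + 1160.4 = 867.0
Primary income: 283.0 + 252.3 + 230.5 - 297.0 - 330.3 = 138.5
Secondary income: -407.0
Current account = (-3987.8) + 867.0 + 138.5 + (-407.0) = -3389.3
(Excluded from the current account — financial account: sale of domestic government bonds to non-residents 1033.8, increase in resident deposits held at foreign banks 282.0, foreign purchases of domestic corporate bonds 463.7, purchases of foreign government bonds by domestic residents 1287.3, borrowing by resident firms from foreign banks 811.0; capital account: acquisition of foreign patents and trademarks (non-produced assets) 66.8.)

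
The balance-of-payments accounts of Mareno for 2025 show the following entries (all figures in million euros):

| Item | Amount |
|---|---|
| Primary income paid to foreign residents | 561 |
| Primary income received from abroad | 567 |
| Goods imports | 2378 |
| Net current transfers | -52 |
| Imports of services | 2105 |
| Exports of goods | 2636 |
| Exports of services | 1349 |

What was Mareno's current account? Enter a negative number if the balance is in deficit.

-544

Goods balance = 2636 - 2378 = 258
Services balance = 1349 - 2105 = -756
Trade balance (goods + services) = 258 + (-756) = -498
Net primary income = 567 - 561 = 6
Net secondary income = -52
Current account = -498 + 6 + (-52) = -544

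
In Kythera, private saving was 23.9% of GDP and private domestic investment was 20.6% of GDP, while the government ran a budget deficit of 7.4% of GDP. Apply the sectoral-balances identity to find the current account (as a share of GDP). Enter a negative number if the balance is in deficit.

By the sectoral-balances identity, CA = (S_private - I) + (T - G).
Private balance = 23.9 - 20.6 = 3.3
Government balance (T - G) = -7.4
CA = 3.3 + (-7.4) = -4.1

-4.1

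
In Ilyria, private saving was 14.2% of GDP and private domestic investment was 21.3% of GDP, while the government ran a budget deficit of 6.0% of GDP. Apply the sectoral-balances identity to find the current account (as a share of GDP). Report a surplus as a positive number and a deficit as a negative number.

-13.1

By the sectoral-balances identity, CA = (S_private - I) + (T - G).
Private balance = 14.2 - 21.3 = -7.1
Government balance (T - G) = -6.0
CA = -7.1 + (-6.0) = -13.1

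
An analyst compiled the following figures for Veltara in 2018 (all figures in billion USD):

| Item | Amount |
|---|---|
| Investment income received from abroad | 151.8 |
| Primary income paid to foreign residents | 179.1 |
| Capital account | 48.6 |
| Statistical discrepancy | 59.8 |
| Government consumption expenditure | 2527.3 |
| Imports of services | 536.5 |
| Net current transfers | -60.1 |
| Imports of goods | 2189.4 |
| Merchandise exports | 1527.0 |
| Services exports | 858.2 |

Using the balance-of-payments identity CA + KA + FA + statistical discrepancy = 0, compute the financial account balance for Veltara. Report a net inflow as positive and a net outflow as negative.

319.7

Goods balance = 1527.0 - 2189.4 = -662.4
Services balance = 858.2 - 536.5 = 321.7
Trade balance (goods + services) = -662.4 + 321.7 = -340.7
Net primary income = 151.8 - 179.1 = -27.3
Net secondary income = -60.1
Current account = -340.7 + (-27.3) + (-60.1) = -428.1
Financial account = -(-428.1 + 48.6 + 59.8) = 319.7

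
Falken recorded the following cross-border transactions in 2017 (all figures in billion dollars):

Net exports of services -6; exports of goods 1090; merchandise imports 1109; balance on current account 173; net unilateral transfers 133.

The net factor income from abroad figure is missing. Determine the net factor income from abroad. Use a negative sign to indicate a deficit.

65

Current account = goods balance + services balance + net primary income + net secondary income
Sum of the known components = 108
Net factor income from abroad = CA - (known components) = 173 - 108 = 65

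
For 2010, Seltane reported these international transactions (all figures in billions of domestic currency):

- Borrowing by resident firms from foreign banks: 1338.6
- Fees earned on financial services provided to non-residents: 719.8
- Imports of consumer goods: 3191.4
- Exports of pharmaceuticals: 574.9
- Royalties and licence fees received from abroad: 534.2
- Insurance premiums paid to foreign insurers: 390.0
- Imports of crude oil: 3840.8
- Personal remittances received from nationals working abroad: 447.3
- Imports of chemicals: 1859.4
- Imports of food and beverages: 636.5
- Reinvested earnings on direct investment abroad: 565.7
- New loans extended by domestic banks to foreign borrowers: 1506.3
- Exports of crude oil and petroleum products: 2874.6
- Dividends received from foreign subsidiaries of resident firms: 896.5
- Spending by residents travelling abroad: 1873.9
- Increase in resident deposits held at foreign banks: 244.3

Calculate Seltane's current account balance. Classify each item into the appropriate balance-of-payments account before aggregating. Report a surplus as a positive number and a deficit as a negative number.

-5179.0

Goods: -1859.4 - 3840.8 + 574.9 - 3191.4 + 2874.6 - 636.5 = -6078.6
Services: 534.2 + 719.8 - 390.0 - 1873.9 = -1009.9
Primary income: 896.5 + 565.7 = 1462.2
Secondary income: 447.3
Current account = (-6078.6) + (-1009.9) + 1462.2 + 447.3 = -5179.0
(Excluded from the current account — financial account: borrowing by resident firms from foreign banks 1338.6, new loans extended by domestic banks to foreign borrowers 1506.3, increase in resident deposits held at foreign banks 244.3.)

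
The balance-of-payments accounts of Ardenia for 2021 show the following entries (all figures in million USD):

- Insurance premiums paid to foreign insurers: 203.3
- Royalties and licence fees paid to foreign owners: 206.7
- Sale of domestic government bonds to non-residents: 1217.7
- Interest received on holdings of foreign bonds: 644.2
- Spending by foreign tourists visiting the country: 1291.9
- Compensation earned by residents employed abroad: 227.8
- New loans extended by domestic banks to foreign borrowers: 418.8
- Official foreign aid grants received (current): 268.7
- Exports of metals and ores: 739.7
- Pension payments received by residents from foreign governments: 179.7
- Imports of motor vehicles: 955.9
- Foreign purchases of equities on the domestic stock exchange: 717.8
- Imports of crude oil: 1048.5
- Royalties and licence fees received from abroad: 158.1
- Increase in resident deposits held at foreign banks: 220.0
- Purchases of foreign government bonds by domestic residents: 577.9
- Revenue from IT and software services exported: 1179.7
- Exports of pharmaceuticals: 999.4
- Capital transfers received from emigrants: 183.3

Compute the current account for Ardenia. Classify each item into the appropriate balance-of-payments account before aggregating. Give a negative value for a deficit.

Goods: -1048.5 + 739.7 - 955.9 + 999.4 = -265.3
Services: 158.1 + 1291.9 - 203.3 - 206.7 + 1179.7 = 2219.7
Primary income: 644.2 + 227.8 = 872.0
Secondary income: 268.7 + 179.7 = 448.4
Current account = (-265.3) + 2219.7 + 872.0 + 448.4 = 3274.8
(Excluded from the current account — financial account: sale of domestic government bonds to non-residents 1217.7, new loans extended by domestic banks to foreign borrowers 418.8, foreign purchases of equities on the domestic stock exchange 717.8, increase in resident deposits held at foreign banks 220.0, purchases of foreign government bonds by domestic residents 577.9; capital account: capital transfers received from emigrants 183.3.)

3274.8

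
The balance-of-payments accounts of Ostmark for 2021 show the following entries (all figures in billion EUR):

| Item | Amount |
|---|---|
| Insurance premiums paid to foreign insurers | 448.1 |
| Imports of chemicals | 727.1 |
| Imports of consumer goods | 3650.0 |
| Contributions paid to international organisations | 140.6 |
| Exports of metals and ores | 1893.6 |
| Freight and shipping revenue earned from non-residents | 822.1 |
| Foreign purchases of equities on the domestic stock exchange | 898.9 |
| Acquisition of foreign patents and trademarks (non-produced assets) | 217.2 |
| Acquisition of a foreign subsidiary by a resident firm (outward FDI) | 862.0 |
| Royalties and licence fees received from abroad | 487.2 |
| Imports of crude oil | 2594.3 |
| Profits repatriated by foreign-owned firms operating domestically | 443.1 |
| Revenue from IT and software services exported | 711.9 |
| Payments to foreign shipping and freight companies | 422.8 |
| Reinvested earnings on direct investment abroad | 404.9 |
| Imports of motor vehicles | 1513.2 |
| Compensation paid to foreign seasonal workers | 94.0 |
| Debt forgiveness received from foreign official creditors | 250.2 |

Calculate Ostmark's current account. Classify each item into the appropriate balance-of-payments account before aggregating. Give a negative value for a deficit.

Goods: -727.1 - 2594.3 - 1513.2 - 3650.0 + 1893.6 = -6591.0
Services: -448.1 + 487.2 + 822.1 - 422.8 + 711.9 = 1150.3
Primary income: -94.0 - 443.1 + 404.9 = -132.2
Secondary income: -140.6
Current account = (-6591.0) + 1150.3 + (-132.2) + (-140.6) = -5713.5
(Excluded from the current account — financial account: foreign purchases of equities on the domestic stock exchange 898.9, acquisition of a foreign subsidiary by a resident firm (outward FDI) 862.0; capital account: acquisition of foreign patents and trademarks (non-produced assets) 217.2, debt forgiveness received from foreign official creditors 250.2.)

-5713.5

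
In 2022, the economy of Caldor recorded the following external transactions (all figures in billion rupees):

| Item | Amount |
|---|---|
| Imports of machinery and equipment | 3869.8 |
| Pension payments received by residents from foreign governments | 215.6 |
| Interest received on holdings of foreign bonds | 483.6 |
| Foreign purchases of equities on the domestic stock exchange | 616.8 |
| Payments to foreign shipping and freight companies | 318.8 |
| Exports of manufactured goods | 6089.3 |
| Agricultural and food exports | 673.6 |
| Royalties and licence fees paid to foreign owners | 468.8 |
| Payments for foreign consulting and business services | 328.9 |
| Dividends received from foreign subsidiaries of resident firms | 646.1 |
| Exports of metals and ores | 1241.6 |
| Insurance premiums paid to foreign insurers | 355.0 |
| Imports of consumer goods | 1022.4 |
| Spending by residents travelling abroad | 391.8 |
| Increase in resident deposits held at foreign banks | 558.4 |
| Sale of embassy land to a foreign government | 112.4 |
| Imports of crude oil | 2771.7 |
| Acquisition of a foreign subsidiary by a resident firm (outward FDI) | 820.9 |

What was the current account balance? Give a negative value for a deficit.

-177.4

Goods: -3869.8 - 1022.4 + 673.6 + 6089.3 - 2771.7 + 1241.6 = 340.6
Services: -468.8 - 318.8 - 391.8 - 328.9 - 355.0 = -1863.3
Primary income: 483.6 + 646.1 = 1129.7
Secondary income: 215.6
Current account = 340.6 + (-1863.3) + 1129.7 + 215.6 = -177.4
(Excluded from the current account — financial account: foreign purchases of equities on the domestic stock exchange 616.8, increase in resident deposits held at foreign banks 558.4, acquisition of a foreign subsidiary by a resident firm (outward FDI) 820.9; capital account: sale of embassy land to a foreign government 112.4.)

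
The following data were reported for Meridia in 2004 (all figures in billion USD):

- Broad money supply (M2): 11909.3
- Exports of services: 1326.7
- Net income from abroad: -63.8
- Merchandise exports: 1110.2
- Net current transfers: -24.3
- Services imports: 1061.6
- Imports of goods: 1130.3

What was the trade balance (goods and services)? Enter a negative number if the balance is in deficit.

Goods balance = 1110.2 - 1130.3 = -20.1
Services balance = 1326.7 - 1061.6 = 265.1
Trade balance (goods + services) = -20.1 + 265.1 = 245.0

245.0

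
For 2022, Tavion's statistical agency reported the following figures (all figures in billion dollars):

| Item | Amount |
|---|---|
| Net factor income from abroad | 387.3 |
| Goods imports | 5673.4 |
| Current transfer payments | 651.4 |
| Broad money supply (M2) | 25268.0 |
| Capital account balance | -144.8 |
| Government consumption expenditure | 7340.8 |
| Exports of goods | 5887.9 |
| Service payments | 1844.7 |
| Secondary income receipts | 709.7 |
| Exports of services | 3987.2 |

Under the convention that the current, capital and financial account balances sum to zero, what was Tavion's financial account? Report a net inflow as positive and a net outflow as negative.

-2657.8

Goods balance = 5887.9 - 5673.4 = 214.5
Services balance = 3987.2 - 1844.7 = 2142.5
Trade balance (goods + services) = 214.5 + 2142.5 = 2357.0
Net primary income = 387.3
Net secondary income = 709.7 - 651.4 = 58.3
Current account = 2357.0 + 387.3 + 58.3 = 2802.6
Financial account = -(2802.6 + (-144.8)) = -2657.8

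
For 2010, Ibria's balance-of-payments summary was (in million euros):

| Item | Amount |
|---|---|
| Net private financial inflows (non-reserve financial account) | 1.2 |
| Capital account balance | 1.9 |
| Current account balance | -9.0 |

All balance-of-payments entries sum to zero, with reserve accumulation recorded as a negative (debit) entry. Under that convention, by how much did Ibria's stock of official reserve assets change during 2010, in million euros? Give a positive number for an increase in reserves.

-5.9

Official reserve transactions balance = -((-9.0) + 1.9 + 1.2) = 5.9
An accumulation of reserves is recorded as a debit (negative entry), so the change in the stock of reserves is the negative of that balance.
Change in official reserves = -(5.9) = -5.9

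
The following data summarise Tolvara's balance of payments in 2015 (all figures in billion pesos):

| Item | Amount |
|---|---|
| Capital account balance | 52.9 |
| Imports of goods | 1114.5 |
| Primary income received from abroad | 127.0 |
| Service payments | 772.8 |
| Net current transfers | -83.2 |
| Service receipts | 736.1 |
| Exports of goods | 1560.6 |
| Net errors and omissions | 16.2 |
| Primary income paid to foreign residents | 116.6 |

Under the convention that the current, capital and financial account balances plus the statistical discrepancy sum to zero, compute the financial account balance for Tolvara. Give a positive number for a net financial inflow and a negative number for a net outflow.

Goods balance = 1560.6 - 1114.5 = 446.1
Services balance = 736.1 - 772.8 = -36.7
Trade balance (goods + services) = 446.1 + (-36.7) = 409.4
Net primary income = 127.0 - 116.6 = 10.4
Net secondary income = -83.2
Current account = 409.4 + 10.4 + (-83.2) = 336.6
Financial account = -(336.6 + 52.9 + 16.2) = -405.7

-405.7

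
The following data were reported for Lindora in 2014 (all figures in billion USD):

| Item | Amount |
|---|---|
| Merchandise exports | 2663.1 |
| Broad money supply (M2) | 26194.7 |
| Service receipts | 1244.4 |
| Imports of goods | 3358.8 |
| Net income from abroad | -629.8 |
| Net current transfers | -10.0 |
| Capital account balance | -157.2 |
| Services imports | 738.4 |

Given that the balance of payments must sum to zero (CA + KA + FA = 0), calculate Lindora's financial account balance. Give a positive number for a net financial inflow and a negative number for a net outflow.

Goods balance = 2663.1 - 3358.8 = -695.7
Services balance = 1244.4 - 738.4 = 506.0
Trade balance (goods + services) = -695.7 + 506.0 = -189.7
Net primary income = -629.8
Net secondary income = -10.0
Current account = -189.7 + (-629.8) + (-10.0) = -829.5
Financial account = -(-829.5 + (-157.2)) = 986.7

986.7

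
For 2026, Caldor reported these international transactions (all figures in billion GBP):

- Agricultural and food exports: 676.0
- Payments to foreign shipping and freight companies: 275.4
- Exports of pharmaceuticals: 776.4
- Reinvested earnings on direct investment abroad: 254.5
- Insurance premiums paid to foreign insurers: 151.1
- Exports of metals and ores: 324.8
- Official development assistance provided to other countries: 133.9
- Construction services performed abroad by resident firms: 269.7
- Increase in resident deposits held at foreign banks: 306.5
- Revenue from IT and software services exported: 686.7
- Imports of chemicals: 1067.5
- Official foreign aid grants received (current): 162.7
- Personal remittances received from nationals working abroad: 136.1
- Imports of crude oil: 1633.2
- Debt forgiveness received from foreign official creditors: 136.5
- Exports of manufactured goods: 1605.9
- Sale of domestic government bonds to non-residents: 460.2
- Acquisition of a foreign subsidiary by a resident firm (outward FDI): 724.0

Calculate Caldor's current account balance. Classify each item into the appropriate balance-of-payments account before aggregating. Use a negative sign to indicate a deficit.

Goods: -1633.2 + 324.8 + 676.0 + 1605.9 + 776.4 - 1067.5 = 682.4
Services: -275.4 + 269.7 + 686.7 - 151.1 = 529.9
Primary income: 254.5
Secondary income: 136.1 + 162.7 - 133.9 = 164.9
Current account = 682.4 + 529.9 + 254.5 + 164.9 = 1631.7
(Excluded from the current account — financial account: increase in resident deposits held at foreign banks 306.5, sale of domestic government bonds to non-residents 460.2, acquisition of a foreign subsidiary by a resident firm (outward FDI) 724.0; capital account: debt forgiveness received from foreign official creditors 136.5.)

1631.7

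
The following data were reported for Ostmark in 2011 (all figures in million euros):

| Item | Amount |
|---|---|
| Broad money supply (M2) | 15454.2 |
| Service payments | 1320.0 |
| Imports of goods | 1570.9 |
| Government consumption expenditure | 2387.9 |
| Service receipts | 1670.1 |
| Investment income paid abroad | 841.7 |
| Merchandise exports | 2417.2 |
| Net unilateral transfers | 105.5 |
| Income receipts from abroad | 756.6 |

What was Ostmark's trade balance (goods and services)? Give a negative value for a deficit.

1196.4

Goods balance = 2417.2 - 1570.9 = 846.3
Services balance = 1670.1 - 1320.0 = 350.1
Trade balance (goods + services) = 846.3 + 350.1 = 1196.4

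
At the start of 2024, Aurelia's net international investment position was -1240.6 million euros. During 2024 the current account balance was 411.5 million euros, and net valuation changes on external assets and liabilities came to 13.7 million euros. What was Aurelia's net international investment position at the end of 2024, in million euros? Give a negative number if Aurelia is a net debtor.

Change in NIIP = current account + net valuation change = 411.5 + 13.7 = 425.2
End-of-year NIIP = -1240.6 + 425.2 = -815.4

-815.4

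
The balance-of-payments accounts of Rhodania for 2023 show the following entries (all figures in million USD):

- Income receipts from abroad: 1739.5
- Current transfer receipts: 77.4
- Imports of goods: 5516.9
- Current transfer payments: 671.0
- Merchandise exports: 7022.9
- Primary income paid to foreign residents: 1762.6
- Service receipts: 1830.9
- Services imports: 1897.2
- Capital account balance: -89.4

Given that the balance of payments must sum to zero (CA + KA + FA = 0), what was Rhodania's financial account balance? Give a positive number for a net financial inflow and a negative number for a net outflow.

Goods balance = 7022.9 - 5516.9 = 1506.0
Services balance = 1830.9 - 1897.2 = -66.3
Trade balance (goods + services) = 1506.0 + (-66.3) = 1439.7
Net primary income = 1739.5 - 1762.6 = -23.1
Net secondary income = 77.4 - 671.0 = -593.6
Current account = 1439.7 + (-23.1) + (-593.6) = 823.0
Financial account = -(823.0 + (-89.4)) = -733.6

-733.6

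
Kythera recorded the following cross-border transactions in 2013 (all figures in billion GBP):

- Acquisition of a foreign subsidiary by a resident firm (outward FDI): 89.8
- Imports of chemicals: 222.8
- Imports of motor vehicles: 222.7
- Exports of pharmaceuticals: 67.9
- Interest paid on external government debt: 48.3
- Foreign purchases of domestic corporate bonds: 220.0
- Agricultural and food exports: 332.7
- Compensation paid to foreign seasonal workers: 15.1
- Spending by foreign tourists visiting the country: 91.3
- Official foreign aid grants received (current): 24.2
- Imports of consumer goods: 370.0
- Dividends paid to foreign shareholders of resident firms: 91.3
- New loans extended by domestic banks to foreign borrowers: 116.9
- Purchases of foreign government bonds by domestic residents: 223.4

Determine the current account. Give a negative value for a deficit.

Goods: 67.9 - 370.0 - 222.7 + 332.7 - 222.8 = -414.9
Services: 91.3
Primary income: -48.3 - 91.3 - 15.1 = -154.7
Secondary income: 24.2
Current account = (-414.9) + 91.3 + (-154.7) + 24.2 = -454.1
(Excluded from the current account — financial account: acquisition of a foreign subsidiary by a resident firm (outward FDI) 89.8, foreign purchases of domestic corporate bonds 220.0, new loans extended by domestic banks to foreign borrowers 116.9, purchases of foreign government bonds by domestic residents 223.4.)

-454.1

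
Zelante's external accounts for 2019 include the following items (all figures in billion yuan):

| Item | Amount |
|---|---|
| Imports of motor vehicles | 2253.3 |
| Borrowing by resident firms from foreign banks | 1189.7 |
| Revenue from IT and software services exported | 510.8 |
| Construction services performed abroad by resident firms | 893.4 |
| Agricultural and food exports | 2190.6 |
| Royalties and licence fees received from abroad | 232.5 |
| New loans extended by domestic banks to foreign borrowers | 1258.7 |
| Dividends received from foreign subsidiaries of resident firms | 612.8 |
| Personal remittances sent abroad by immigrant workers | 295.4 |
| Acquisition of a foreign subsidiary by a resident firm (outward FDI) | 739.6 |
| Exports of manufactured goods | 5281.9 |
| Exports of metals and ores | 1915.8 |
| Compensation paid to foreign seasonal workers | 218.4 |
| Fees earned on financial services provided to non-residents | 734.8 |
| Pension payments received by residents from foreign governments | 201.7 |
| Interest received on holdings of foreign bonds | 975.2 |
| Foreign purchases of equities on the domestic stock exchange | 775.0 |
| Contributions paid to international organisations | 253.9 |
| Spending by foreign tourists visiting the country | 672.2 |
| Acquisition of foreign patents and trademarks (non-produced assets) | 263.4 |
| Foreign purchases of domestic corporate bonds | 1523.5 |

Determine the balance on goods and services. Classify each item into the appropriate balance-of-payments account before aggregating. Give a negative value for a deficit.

10178.7

Goods: 5281.9 + 1915.8 - 2253.3 + 2190.6 = 7135.0
Services: 672.2 + 510.8 + 893.4 + 232.5 + 734.8 = 3043.7
Trade balance = 7135.0 + 3043.7 = 10178.7
(Excluded from the trade balance — financial account: borrowing by resident firms from foreign banks 1189.7, new loans extended by domestic banks to foreign borrowers 1258.7, acquisition of a foreign subsidiary by a resident firm (outward FDI) 739.6, foreign purchases of equities on the domestic stock exchange 775.0, foreign purchases of domestic corporate bonds 1523.5; primary income: dividends received from foreign subsidiaries of resident firms 612.8, compensation paid to foreign seasonal workers 218.4, interest received on holdings of foreign bonds 975.2; secondary income: personal remittances sent abroad by immigrant workers 295.4, pension payments received by residents from foreign governments 201.7, contributions paid to international organisations 253.9; capital account: acquisition of foreign patents and trademarks (non-produced assets) 263.4.)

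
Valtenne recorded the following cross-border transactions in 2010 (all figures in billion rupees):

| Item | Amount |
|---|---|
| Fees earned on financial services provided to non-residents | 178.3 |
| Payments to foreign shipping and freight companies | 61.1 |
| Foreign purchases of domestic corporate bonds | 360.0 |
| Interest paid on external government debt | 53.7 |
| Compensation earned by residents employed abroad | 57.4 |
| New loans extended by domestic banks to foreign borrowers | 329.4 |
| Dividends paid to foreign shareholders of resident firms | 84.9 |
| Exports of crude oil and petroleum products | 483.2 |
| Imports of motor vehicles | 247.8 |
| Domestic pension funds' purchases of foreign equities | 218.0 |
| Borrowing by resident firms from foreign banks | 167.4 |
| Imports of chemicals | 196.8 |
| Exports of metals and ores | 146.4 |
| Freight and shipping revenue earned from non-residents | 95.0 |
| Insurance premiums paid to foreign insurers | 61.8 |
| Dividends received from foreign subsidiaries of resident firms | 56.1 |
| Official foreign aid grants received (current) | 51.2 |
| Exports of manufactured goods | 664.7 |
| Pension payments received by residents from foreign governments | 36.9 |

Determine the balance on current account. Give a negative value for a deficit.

1063.1

Goods: 483.2 + 146.4 + 664.7 - 247.8 - 196.8 = 849.7
Services: 95.0 - 61.8 - 61.1 + 178.3 = 150.4
Primary income: -53.7 + 56.1 + 57.4 - 84.9 = -25.1
Secondary income: 36.9 + 51.2 = 88.1
Current account = 849.7 + 150.4 + (-25.1) + 88.1 = 1063.1
(Excluded from the current account — financial account: foreign purchases of domestic corporate bonds 360.0, new loans extended by domestic banks to foreign borrowers 329.4, domestic pension funds' purchases of foreign equities 218.0, borrowing by resident firms from foreign banks 167.4.)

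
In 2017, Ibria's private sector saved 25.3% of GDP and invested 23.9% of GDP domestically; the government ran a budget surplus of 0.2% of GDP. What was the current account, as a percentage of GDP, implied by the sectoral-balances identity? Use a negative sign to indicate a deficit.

1.6

By the sectoral-balances identity, CA = (S_private - I) + (T - G).
Private balance = 25.3 - 23.9 = 1.4
Government balance (T - G) = 0.2
CA = 1.4 + 0.2 = 1.6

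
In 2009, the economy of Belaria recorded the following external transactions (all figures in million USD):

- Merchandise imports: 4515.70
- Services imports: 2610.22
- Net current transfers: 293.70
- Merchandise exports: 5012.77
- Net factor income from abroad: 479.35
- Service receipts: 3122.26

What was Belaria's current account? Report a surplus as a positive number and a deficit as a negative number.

1782.16

Goods balance = 5012.77 - 4515.70 = 497.07
Services balance = 3122.26 - 2610.22 = 512.04
Trade balance (goods + services) = 497.07 + 512.04 = 1009.11
Net primary income = 479.35
Net secondary income = 293.70
Current account = 1009.11 + 479.35 + 293.70 = 1782.16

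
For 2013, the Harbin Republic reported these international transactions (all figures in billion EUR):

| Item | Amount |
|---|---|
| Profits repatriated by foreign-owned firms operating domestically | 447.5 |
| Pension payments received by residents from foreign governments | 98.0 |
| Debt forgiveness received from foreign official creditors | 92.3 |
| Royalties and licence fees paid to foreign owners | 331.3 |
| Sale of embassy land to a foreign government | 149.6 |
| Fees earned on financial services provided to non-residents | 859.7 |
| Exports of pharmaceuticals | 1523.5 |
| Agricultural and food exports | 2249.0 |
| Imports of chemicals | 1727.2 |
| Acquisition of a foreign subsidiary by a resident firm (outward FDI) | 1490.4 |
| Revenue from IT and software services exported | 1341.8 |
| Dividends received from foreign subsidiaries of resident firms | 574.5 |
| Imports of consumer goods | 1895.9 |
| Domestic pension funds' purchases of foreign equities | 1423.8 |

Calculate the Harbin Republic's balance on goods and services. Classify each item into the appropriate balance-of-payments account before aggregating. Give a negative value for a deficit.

Goods: 2249.0 - 1727.2 - 1895.9 + 1523.5 = 149.4
Services: -331.3 + 859.7 + 1341.8 = 1870.2
Trade balance = 149.4 + 1870.2 = 2019.6
(Excluded from the trade balance — primary income: profits repatriated by foreign-owned firms operating domestically 447.5, dividends received from foreign subsidiaries of resident firms 574.5; secondary income: pension payments received by residents from foreign governments 98.0; capital account: debt forgiveness received from foreign official creditors 92.3, sale of embassy land to a foreign government 149.6; financial account: acquisition of a foreign subsidiary by a resident firm (outward FDI) 1490.4, domestic pension funds' purchases of foreign equities 1423.8.)

2019.6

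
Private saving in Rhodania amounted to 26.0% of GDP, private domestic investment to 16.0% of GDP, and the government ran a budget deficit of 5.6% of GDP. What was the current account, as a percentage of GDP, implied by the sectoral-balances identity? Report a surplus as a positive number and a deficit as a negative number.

By the sectoral-balances identity, CA = (S_private - I) + (T - G).
Private balance = 26.0 - 16.0 = 10.0
Government balance (T - G) = -5.6
CA = 10.0 + (-5.6) = 4.4

4.4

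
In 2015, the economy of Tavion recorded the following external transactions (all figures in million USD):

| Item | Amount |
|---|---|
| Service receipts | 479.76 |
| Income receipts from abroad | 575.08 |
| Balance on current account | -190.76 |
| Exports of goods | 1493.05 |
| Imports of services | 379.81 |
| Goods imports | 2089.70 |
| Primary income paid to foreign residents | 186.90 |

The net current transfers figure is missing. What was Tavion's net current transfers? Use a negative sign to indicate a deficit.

-82.24

Current account = goods balance + services balance + net primary income + net secondary income
Sum of the known components = -108.52
Net current transfers = CA - (known components) = -190.76 - (-108.52) = -82.24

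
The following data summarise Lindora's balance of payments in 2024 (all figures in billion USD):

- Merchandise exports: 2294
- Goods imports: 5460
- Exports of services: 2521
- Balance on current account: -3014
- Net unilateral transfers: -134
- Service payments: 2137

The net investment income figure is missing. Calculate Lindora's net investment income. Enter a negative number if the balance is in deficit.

-98

Current account = goods balance + services balance + net primary income + net secondary income
Sum of the known components = -2916
Net investment income = CA - (known components) = -3014 - (-2916) = -98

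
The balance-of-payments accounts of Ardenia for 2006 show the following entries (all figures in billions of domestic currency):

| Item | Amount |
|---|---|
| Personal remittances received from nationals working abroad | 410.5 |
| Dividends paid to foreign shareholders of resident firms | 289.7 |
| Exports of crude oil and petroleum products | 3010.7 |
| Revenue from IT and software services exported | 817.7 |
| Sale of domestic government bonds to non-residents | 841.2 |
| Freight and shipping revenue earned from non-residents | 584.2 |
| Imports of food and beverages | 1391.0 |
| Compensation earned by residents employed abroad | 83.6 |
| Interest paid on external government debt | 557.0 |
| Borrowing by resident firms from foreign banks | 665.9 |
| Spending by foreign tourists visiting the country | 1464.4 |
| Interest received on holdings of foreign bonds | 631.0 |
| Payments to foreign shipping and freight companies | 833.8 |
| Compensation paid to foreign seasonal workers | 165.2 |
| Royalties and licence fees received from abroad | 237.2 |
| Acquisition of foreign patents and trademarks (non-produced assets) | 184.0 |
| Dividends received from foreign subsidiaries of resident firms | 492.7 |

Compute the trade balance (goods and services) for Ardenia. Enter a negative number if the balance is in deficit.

Goods: -1391.0 + 3010.7 = 1619.7
Services: 584.2 + 1464.4 + 237.2 - 833.8 + 817.7 = 2269.7
Trade balance = 1619.7 + 2269.7 = 3889.4
(Excluded from the trade balance — secondary income: personal remittances received from nationals working abroad 410.5; primary income: dividends paid to foreign shareholders of resident firms 289.7, compensation earned by residents employed abroad 83.6, interest paid on external government debt 557.0, interest received on holdings of foreign bonds 631.0, compensation paid to foreign seasonal workers 165.2, dividends received from foreign subsidiaries of resident firms 492.7; financial account: sale of domestic government bonds to non-residents 841.2, borrowing by resident firms from foreign banks 665.9; capital account: acquisition of foreign patents and trademarks (non-produced assets) 184.0.)

3889.4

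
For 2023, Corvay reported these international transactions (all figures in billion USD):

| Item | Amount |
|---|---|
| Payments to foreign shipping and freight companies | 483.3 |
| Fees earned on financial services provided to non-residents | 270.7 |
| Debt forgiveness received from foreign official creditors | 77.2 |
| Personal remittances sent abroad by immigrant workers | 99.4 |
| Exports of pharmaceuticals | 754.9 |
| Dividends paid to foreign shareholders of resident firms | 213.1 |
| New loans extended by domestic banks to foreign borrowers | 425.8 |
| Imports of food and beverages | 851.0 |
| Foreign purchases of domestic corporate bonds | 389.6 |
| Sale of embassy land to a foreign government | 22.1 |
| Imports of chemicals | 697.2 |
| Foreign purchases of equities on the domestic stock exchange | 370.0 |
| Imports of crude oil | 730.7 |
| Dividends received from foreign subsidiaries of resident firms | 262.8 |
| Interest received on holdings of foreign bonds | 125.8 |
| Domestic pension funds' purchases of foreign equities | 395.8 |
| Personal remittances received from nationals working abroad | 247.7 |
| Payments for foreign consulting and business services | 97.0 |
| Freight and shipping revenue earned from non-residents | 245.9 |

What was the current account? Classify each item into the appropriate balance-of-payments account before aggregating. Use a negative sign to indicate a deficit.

-1263.9

Goods: -730.7 + 754.9 - 697.2 - 851.0 = -1524.0
Services: 270.7 + 245.9 - 97.0 - 483.3 = -63.7
Primary income: 262.8 + 125.8 - 213.1 = 175.5
Secondary income: -99.4 + 247.7 = 148.3
Current account = (-1524.0) + (-63.7) + 175.5 + 148.3 = -1263.9
(Excluded from the current account — capital account: debt forgiveness received from foreign official creditors 77.2, sale of embassy land to a foreign government 22.1; financial account: new loans extended by domestic banks to foreign borrowers 425.8, foreign purchases of domestic corporate bonds 389.6, foreign purchases of equities on the domestic stock exchange 370.0, domestic pension funds' purchases of foreign equities 395.8.)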